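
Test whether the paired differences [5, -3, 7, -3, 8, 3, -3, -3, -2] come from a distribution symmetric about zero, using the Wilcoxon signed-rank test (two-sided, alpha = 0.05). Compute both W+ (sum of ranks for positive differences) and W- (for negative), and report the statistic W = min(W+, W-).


Step 1: Drop any zero differences (none here) and take |d_i|.
|d| = [5, 3, 7, 3, 8, 3, 3, 3, 2]
Step 2: Midrank |d_i| (ties get averaged ranks).
ranks: |5|->7, |3|->4, |7|->8, |3|->4, |8|->9, |3|->4, |3|->4, |3|->4, |2|->1
Step 3: Attach original signs; sum ranks with positive sign and with negative sign.
W+ = 7 + 8 + 9 + 4 = 28
W- = 4 + 4 + 4 + 4 + 1 = 17
(Check: W+ + W- = 45 should equal n(n+1)/2 = 45.)
Step 4: Test statistic W = min(W+, W-) = 17.
Step 5: Ties in |d|, so use the tie-corrected normal approximation.
        E[W] = n(n+1)/4 = 9*10/4 = 22.5.
        Tie groups: |d|=3 (t=5); sum(t^3 - t) = 120.
        Var[W] = n(n+1)(2n+1)/24 - sum(t^3-t)/48 = 1710/24 - 120/48 = 68.75.
        z = (W - E[W]) / sqrt(Var[W]) = (17 - 22.5) / 8.2916 = -0.6633.
        Two-sided p = 2*Phi(z) = 0.507122.
Step 6: alpha = 0.05. fail to reject H0.

W+ = 28, W- = 17, W = min = 17, p = 0.507122, fail to reject H0.


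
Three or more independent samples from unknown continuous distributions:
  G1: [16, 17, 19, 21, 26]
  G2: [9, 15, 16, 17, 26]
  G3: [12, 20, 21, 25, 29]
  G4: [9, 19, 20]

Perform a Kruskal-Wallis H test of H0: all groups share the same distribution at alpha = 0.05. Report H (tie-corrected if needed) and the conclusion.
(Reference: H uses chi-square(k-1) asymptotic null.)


Step 1: Combine all N = 18 observations and assign midranks.
sorted (value, group, rank): (9,G2,1.5), (9,G4,1.5), (12,G3,3), (15,G2,4), (16,G1,5.5), (16,G2,5.5), (17,G1,7.5), (17,G2,7.5), (19,G1,9.5), (19,G4,9.5), (20,G3,11.5), (20,G4,11.5), (21,G1,13.5), (21,G3,13.5), (25,G3,15), (26,G1,16.5), (26,G2,16.5), (29,G3,18)
Step 2: Sum ranks within each group.
R_1 = 52.5 (n_1 = 5)
R_2 = 35 (n_2 = 5)
R_3 = 61 (n_3 = 5)
R_4 = 22.5 (n_4 = 3)
Step 3: H = 12/(N(N+1)) * sum(R_i^2/n_i) - 3(N+1)
     = 12/(18*19) * (52.5^2/5 + 35^2/5 + 61^2/5 + 22.5^2/3) - 3*19
     = 0.035088 * 1709.2 - 57
     = 2.971930.
Step 4: Ties present; correction factor C = 1 - 42/(18^3 - 18) = 0.992776. Corrected H = 2.971930 / 0.992776 = 2.993555.
Step 5: Under H0, H ~ chi^2(3); p-value = 0.392620.
Step 6: alpha = 0.05. fail to reject H0.

H = 2.9936, df = 3, p = 0.392620, fail to reject H0.


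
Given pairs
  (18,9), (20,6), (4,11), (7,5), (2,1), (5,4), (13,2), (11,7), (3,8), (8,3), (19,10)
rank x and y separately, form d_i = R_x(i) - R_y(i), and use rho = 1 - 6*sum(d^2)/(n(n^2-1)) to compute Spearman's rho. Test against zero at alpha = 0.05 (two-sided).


Step 1: Rank x and y separately (midranks; no ties here).
rank(x): 18->9, 20->11, 4->3, 7->5, 2->1, 5->4, 13->8, 11->7, 3->2, 8->6, 19->10
rank(y): 9->9, 6->6, 11->11, 5->5, 1->1, 4->4, 2->2, 7->7, 8->8, 3->3, 10->10
Step 2: d_i = R_x(i) - R_y(i); compute d_i^2.
  (9-9)^2=0, (11-6)^2=25, (3-11)^2=64, (5-5)^2=0, (1-1)^2=0, (4-4)^2=0, (8-2)^2=36, (7-7)^2=0, (2-8)^2=36, (6-3)^2=9, (10-10)^2=0
sum(d^2) = 170.
Step 3: rho = 1 - 6*170 / (11*(11^2 - 1)) = 1 - 1020/1320 = 0.227273.
Step 4: Under H0, t = rho * sqrt((n-2)/(1-rho^2)) = 0.7001 ~ t(9).
Step 5: Two-sided p-value from the t-distribution with 9 df = 0.501536.
Step 6: alpha = 0.05. fail to reject H0.

rho = 0.2273, p = 0.501536, fail to reject H0 at alpha = 0.05.


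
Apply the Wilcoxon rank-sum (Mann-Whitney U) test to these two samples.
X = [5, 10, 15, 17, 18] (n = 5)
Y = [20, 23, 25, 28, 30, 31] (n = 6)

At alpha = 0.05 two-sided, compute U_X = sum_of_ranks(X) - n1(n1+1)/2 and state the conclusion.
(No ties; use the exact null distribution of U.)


Step 1: Combine and sort all 11 observations; assign midranks.
sorted (value, group): (5,X), (10,X), (15,X), (17,X), (18,X), (20,Y), (23,Y), (25,Y), (28,Y), (30,Y), (31,Y)
ranks: 5->1, 10->2, 15->3, 17->4, 18->5, 20->6, 23->7, 25->8, 28->9, 30->10, 31->11
Step 2: Rank sum for X: R1 = 1 + 2 + 3 + 4 + 5 = 15.
Step 3: U_X = R1 - n1(n1+1)/2 = 15 - 5*6/2 = 15 - 15 = 0.
       U_Y = n1*n2 - U_X = 30 - 0 = 30.
Step 4: No ties, so the exact null distribution of U (based on enumerating the C(11,5) = 462 equally likely rank assignments) gives the two-sided p-value.
Step 5: p-value = 0.004329; compare to alpha = 0.05. reject H0.

U_X = 0, p = 0.004329, reject H0 at alpha = 0.05.


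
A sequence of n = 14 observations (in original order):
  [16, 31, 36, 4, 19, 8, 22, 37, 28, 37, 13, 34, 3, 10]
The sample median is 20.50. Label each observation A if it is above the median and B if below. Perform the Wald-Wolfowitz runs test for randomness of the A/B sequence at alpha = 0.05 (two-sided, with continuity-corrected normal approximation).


Step 1: Compute median = 20.50; label A = above, B = below.
Labels in order: BAABBBAAAABABB  (n_A = 7, n_B = 7)
Step 2: Count runs R = 7.
Step 3: Under H0 (random ordering), E[R] = 2*n_A*n_B/(n_A+n_B) + 1 = 2*7*7/14 + 1 = 8.0000.
        Var[R] = 2*n_A*n_B*(2*n_A*n_B - n_A - n_B) / ((n_A+n_B)^2 * (n_A+n_B-1)) = 8232/2548 = 3.2308.
        SD[R] = 1.7974.
Step 4: Continuity-corrected z = (R + 0.5 - E[R]) / SD[R] = (7 + 0.5 - 8.0000) / 1.7974 = -0.2782.
Step 5: Two-sided p-value via normal approximation = 2*(1 - Phi(|z|)) = 0.780879.
Step 6: alpha = 0.05. fail to reject H0.

R = 7, z = -0.2782, p = 0.780879, fail to reject H0.


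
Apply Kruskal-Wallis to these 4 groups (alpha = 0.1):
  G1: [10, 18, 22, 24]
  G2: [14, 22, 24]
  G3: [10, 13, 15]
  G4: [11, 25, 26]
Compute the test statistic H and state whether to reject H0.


Step 1: Combine all N = 13 observations and assign midranks.
sorted (value, group, rank): (10,G1,1.5), (10,G3,1.5), (11,G4,3), (13,G3,4), (14,G2,5), (15,G3,6), (18,G1,7), (22,G1,8.5), (22,G2,8.5), (24,G1,10.5), (24,G2,10.5), (25,G4,12), (26,G4,13)
Step 2: Sum ranks within each group.
R_1 = 27.5 (n_1 = 4)
R_2 = 24 (n_2 = 3)
R_3 = 11.5 (n_3 = 3)
R_4 = 28 (n_4 = 3)
Step 3: H = 12/(N(N+1)) * sum(R_i^2/n_i) - 3(N+1)
     = 12/(13*14) * (27.5^2/4 + 24^2/3 + 11.5^2/3 + 28^2/3) - 3*14
     = 0.065934 * 686.479 - 42
     = 3.262363.
Step 4: Ties present; correction factor C = 1 - 18/(13^3 - 13) = 0.991758. Corrected H = 3.262363 / 0.991758 = 3.289474.
Step 5: Under H0, H ~ chi^2(3); p-value = 0.349110.
Step 6: alpha = 0.1. fail to reject H0.

H = 3.2895, df = 3, p = 0.349110, fail to reject H0.


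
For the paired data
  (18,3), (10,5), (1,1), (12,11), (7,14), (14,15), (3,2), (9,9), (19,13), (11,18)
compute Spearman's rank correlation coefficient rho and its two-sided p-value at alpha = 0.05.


Step 1: Rank x and y separately (midranks; no ties here).
rank(x): 18->9, 10->5, 1->1, 12->7, 7->3, 14->8, 3->2, 9->4, 19->10, 11->6
rank(y): 3->3, 5->4, 1->1, 11->6, 14->8, 15->9, 2->2, 9->5, 13->7, 18->10
Step 2: d_i = R_x(i) - R_y(i); compute d_i^2.
  (9-3)^2=36, (5-4)^2=1, (1-1)^2=0, (7-6)^2=1, (3-8)^2=25, (8-9)^2=1, (2-2)^2=0, (4-5)^2=1, (10-7)^2=9, (6-10)^2=16
sum(d^2) = 90.
Step 3: rho = 1 - 6*90 / (10*(10^2 - 1)) = 1 - 540/990 = 0.454545.
Step 4: Under H0, t = rho * sqrt((n-2)/(1-rho^2)) = 1.4434 ~ t(8).
Step 5: Two-sided p-value from the t-distribution with 8 df = 0.186905.
Step 6: alpha = 0.05. fail to reject H0.

rho = 0.4545, p = 0.186905, fail to reject H0 at alpha = 0.05.


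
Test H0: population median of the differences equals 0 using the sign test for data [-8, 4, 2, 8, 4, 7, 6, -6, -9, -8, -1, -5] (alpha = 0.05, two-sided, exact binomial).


Step 1: Discard zero differences. Original n = 12; n_eff = number of nonzero differences = 12.
Nonzero differences (with sign): -8, +4, +2, +8, +4, +7, +6, -6, -9, -8, -1, -5
Step 2: Count signs: positive = 6, negative = 6.
Step 3: Under H0: P(positive) = 0.5, so the number of positives S ~ Bin(12, 0.5).
Step 4: Two-sided exact p-value = sum of Bin(12,0.5) probabilities at or below the observed probability = 1.000000.
Step 5: alpha = 0.05. fail to reject H0.

n_eff = 12, pos = 6, neg = 6, p = 1.000000, fail to reject H0.


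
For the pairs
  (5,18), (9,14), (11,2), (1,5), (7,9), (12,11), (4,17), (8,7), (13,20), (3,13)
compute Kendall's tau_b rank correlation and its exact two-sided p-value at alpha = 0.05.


Step 1: Enumerate the 45 unordered pairs (i,j) with i<j and classify each by sign(x_j-x_i) * sign(y_j-y_i).
  (1,2):dx=+4,dy=-4->D; (1,3):dx=+6,dy=-16->D; (1,4):dx=-4,dy=-13->C; (1,5):dx=+2,dy=-9->D
  (1,6):dx=+7,dy=-7->D; (1,7):dx=-1,dy=-1->C; (1,8):dx=+3,dy=-11->D; (1,9):dx=+8,dy=+2->C
  (1,10):dx=-2,dy=-5->C; (2,3):dx=+2,dy=-12->D; (2,4):dx=-8,dy=-9->C; (2,5):dx=-2,dy=-5->C
  (2,6):dx=+3,dy=-3->D; (2,7):dx=-5,dy=+3->D; (2,8):dx=-1,dy=-7->C; (2,9):dx=+4,dy=+6->C
  (2,10):dx=-6,dy=-1->C; (3,4):dx=-10,dy=+3->D; (3,5):dx=-4,dy=+7->D; (3,6):dx=+1,dy=+9->C
  (3,7):dx=-7,dy=+15->D; (3,8):dx=-3,dy=+5->D; (3,9):dx=+2,dy=+18->C; (3,10):dx=-8,dy=+11->D
  (4,5):dx=+6,dy=+4->C; (4,6):dx=+11,dy=+6->C; (4,7):dx=+3,dy=+12->C; (4,8):dx=+7,dy=+2->C
  (4,9):dx=+12,dy=+15->C; (4,10):dx=+2,dy=+8->C; (5,6):dx=+5,dy=+2->C; (5,7):dx=-3,dy=+8->D
  (5,8):dx=+1,dy=-2->D; (5,9):dx=+6,dy=+11->C; (5,10):dx=-4,dy=+4->D; (6,7):dx=-8,dy=+6->D
  (6,8):dx=-4,dy=-4->C; (6,9):dx=+1,dy=+9->C; (6,10):dx=-9,dy=+2->D; (7,8):dx=+4,dy=-10->D
  (7,9):dx=+9,dy=+3->C; (7,10):dx=-1,dy=-4->C; (8,9):dx=+5,dy=+13->C; (8,10):dx=-5,dy=+6->D
  (9,10):dx=-10,dy=-7->C
Step 2: C = 25, D = 20, total pairs = 45.
Step 3: tau = (C - D)/(n(n-1)/2) = (25 - 20)/45 = 0.111111.
Step 4: Exact two-sided p-value (enumerate n! = 3628800 permutations of y under H0): p = 0.727490.
Step 5: alpha = 0.05. fail to reject H0.

tau_b = 0.1111 (C=25, D=20), p = 0.727490, fail to reject H0.


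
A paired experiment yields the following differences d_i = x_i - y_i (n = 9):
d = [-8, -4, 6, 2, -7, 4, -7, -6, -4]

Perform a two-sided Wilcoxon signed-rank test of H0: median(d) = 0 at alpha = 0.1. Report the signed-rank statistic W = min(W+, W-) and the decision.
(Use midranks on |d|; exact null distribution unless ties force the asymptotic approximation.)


Step 1: Drop any zero differences (none here) and take |d_i|.
|d| = [8, 4, 6, 2, 7, 4, 7, 6, 4]
Step 2: Midrank |d_i| (ties get averaged ranks).
ranks: |8|->9, |4|->3, |6|->5.5, |2|->1, |7|->7.5, |4|->3, |7|->7.5, |6|->5.5, |4|->3
Step 3: Attach original signs; sum ranks with positive sign and with negative sign.
W+ = 5.5 + 1 + 3 = 9.5
W- = 9 + 3 + 7.5 + 7.5 + 5.5 + 3 = 35.5
(Check: W+ + W- = 45 should equal n(n+1)/2 = 45.)
Step 4: Test statistic W = min(W+, W-) = 9.5.
Step 5: Ties in |d|, so use the tie-corrected normal approximation.
        E[W] = n(n+1)/4 = 9*10/4 = 22.5.
        Tie groups: |d|=4 (t=3), |d|=6 (t=2), |d|=7 (t=2); sum(t^3 - t) = 36.
        Var[W] = n(n+1)(2n+1)/24 - sum(t^3-t)/48 = 1710/24 - 36/48 = 70.5.
        z = (W - E[W]) / sqrt(Var[W]) = (9.5 - 22.5) / 8.3964 = -1.5483.
        Two-sided p = 2*Phi(z) = 0.121556.
Step 6: alpha = 0.1. fail to reject H0.

W+ = 9.5, W- = 35.5, W = min = 9.5, p = 0.121556, fail to reject H0.


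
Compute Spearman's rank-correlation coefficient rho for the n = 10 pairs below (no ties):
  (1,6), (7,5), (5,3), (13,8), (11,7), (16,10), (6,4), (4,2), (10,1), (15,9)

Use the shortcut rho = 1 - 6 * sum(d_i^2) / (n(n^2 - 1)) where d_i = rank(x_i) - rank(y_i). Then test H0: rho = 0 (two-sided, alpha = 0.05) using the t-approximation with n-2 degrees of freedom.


Step 1: Rank x and y separately (midranks; no ties here).
rank(x): 1->1, 7->5, 5->3, 13->8, 11->7, 16->10, 6->4, 4->2, 10->6, 15->9
rank(y): 6->6, 5->5, 3->3, 8->8, 7->7, 10->10, 4->4, 2->2, 1->1, 9->9
Step 2: d_i = R_x(i) - R_y(i); compute d_i^2.
  (1-6)^2=25, (5-5)^2=0, (3-3)^2=0, (8-8)^2=0, (7-7)^2=0, (10-10)^2=0, (4-4)^2=0, (2-2)^2=0, (6-1)^2=25, (9-9)^2=0
sum(d^2) = 50.
Step 3: rho = 1 - 6*50 / (10*(10^2 - 1)) = 1 - 300/990 = 0.696970.
Step 4: Under H0, t = rho * sqrt((n-2)/(1-rho^2)) = 2.7490 ~ t(8).
Step 5: Two-sided p-value from the t-distribution with 8 df = 0.025097.
Step 6: alpha = 0.05. reject H0.

rho = 0.6970, p = 0.025097, reject H0 at alpha = 0.05.


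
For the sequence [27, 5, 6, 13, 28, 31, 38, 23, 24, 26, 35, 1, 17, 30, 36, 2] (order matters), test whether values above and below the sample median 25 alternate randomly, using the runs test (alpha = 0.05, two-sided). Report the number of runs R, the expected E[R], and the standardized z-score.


Step 1: Compute median = 25; label A = above, B = below.
Labels in order: ABBBAAABBAABBAAB  (n_A = 8, n_B = 8)
Step 2: Count runs R = 8.
Step 3: Under H0 (random ordering), E[R] = 2*n_A*n_B/(n_A+n_B) + 1 = 2*8*8/16 + 1 = 9.0000.
        Var[R] = 2*n_A*n_B*(2*n_A*n_B - n_A - n_B) / ((n_A+n_B)^2 * (n_A+n_B-1)) = 14336/3840 = 3.7333.
        SD[R] = 1.9322.
Step 4: Continuity-corrected z = (R + 0.5 - E[R]) / SD[R] = (8 + 0.5 - 9.0000) / 1.9322 = -0.2588.
Step 5: Two-sided p-value via normal approximation = 2*(1 - Phi(|z|)) = 0.795809.
Step 6: alpha = 0.05. fail to reject H0.

R = 8, z = -0.2588, p = 0.795809, fail to reject H0.


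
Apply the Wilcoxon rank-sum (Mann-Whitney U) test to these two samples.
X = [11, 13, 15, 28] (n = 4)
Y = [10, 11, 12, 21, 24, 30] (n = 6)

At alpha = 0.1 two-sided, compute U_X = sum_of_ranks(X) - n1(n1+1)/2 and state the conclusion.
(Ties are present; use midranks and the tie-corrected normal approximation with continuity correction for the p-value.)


Step 1: Combine and sort all 10 observations; assign midranks.
sorted (value, group): (10,Y), (11,X), (11,Y), (12,Y), (13,X), (15,X), (21,Y), (24,Y), (28,X), (30,Y)
ranks: 10->1, 11->2.5, 11->2.5, 12->4, 13->5, 15->6, 21->7, 24->8, 28->9, 30->10
Step 2: Rank sum for X: R1 = 2.5 + 5 + 6 + 9 = 22.5.
Step 3: U_X = R1 - n1(n1+1)/2 = 22.5 - 4*5/2 = 22.5 - 10 = 12.5.
       U_Y = n1*n2 - U_X = 24 - 12.5 = 11.5.
Step 4: Ties are present, so use the tie-corrected normal approximation (with continuity correction) for the p-value.
Step 5: p-value = 1.000000; compare to alpha = 0.1. fail to reject H0.

U_X = 12.5, p = 1.000000, fail to reject H0 at alpha = 0.1.


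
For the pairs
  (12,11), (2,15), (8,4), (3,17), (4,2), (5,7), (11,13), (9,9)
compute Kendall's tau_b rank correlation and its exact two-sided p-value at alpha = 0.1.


Step 1: Enumerate the 28 unordered pairs (i,j) with i<j and classify each by sign(x_j-x_i) * sign(y_j-y_i).
  (1,2):dx=-10,dy=+4->D; (1,3):dx=-4,dy=-7->C; (1,4):dx=-9,dy=+6->D; (1,5):dx=-8,dy=-9->C
  (1,6):dx=-7,dy=-4->C; (1,7):dx=-1,dy=+2->D; (1,8):dx=-3,dy=-2->C; (2,3):dx=+6,dy=-11->D
  (2,4):dx=+1,dy=+2->C; (2,5):dx=+2,dy=-13->D; (2,6):dx=+3,dy=-8->D; (2,7):dx=+9,dy=-2->D
  (2,8):dx=+7,dy=-6->D; (3,4):dx=-5,dy=+13->D; (3,5):dx=-4,dy=-2->C; (3,6):dx=-3,dy=+3->D
  (3,7):dx=+3,dy=+9->C; (3,8):dx=+1,dy=+5->C; (4,5):dx=+1,dy=-15->D; (4,6):dx=+2,dy=-10->D
  (4,7):dx=+8,dy=-4->D; (4,8):dx=+6,dy=-8->D; (5,6):dx=+1,dy=+5->C; (5,7):dx=+7,dy=+11->C
  (5,8):dx=+5,dy=+7->C; (6,7):dx=+6,dy=+6->C; (6,8):dx=+4,dy=+2->C; (7,8):dx=-2,dy=-4->C
Step 2: C = 14, D = 14, total pairs = 28.
Step 3: tau = (C - D)/(n(n-1)/2) = (14 - 14)/28 = 0.000000.
Step 4: Exact two-sided p-value (enumerate n! = 40320 permutations of y under H0): p = 1.000000.
Step 5: alpha = 0.1. fail to reject H0.

tau_b = 0.0000 (C=14, D=14), p = 1.000000, fail to reject H0.


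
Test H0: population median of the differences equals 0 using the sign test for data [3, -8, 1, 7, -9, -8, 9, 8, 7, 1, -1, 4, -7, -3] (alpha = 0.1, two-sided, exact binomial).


Step 1: Discard zero differences. Original n = 14; n_eff = number of nonzero differences = 14.
Nonzero differences (with sign): +3, -8, +1, +7, -9, -8, +9, +8, +7, +1, -1, +4, -7, -3
Step 2: Count signs: positive = 8, negative = 6.
Step 3: Under H0: P(positive) = 0.5, so the number of positives S ~ Bin(14, 0.5).
Step 4: Two-sided exact p-value = sum of Bin(14,0.5) probabilities at or below the observed probability = 0.790527.
Step 5: alpha = 0.1. fail to reject H0.

n_eff = 14, pos = 8, neg = 6, p = 0.790527, fail to reject H0.


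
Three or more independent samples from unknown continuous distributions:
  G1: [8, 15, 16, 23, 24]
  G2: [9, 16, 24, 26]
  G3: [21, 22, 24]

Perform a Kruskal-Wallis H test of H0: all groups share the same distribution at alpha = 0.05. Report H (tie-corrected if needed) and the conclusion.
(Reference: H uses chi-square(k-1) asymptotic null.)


Step 1: Combine all N = 12 observations and assign midranks.
sorted (value, group, rank): (8,G1,1), (9,G2,2), (15,G1,3), (16,G1,4.5), (16,G2,4.5), (21,G3,6), (22,G3,7), (23,G1,8), (24,G1,10), (24,G2,10), (24,G3,10), (26,G2,12)
Step 2: Sum ranks within each group.
R_1 = 26.5 (n_1 = 5)
R_2 = 28.5 (n_2 = 4)
R_3 = 23 (n_3 = 3)
Step 3: H = 12/(N(N+1)) * sum(R_i^2/n_i) - 3(N+1)
     = 12/(12*13) * (26.5^2/5 + 28.5^2/4 + 23^2/3) - 3*13
     = 0.076923 * 519.846 - 39
     = 0.988141.
Step 4: Ties present; correction factor C = 1 - 30/(12^3 - 12) = 0.982517. Corrected H = 0.988141 / 0.982517 = 1.005724.
Step 5: Under H0, H ~ chi^2(2); p-value = 0.604797.
Step 6: alpha = 0.05. fail to reject H0.

H = 1.0057, df = 2, p = 0.604797, fail to reject H0.


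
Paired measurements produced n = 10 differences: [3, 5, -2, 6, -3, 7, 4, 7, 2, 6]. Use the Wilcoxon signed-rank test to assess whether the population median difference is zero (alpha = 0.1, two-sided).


Step 1: Drop any zero differences (none here) and take |d_i|.
|d| = [3, 5, 2, 6, 3, 7, 4, 7, 2, 6]
Step 2: Midrank |d_i| (ties get averaged ranks).
ranks: |3|->3.5, |5|->6, |2|->1.5, |6|->7.5, |3|->3.5, |7|->9.5, |4|->5, |7|->9.5, |2|->1.5, |6|->7.5
Step 3: Attach original signs; sum ranks with positive sign and with negative sign.
W+ = 3.5 + 6 + 7.5 + 9.5 + 5 + 9.5 + 1.5 + 7.5 = 50
W- = 1.5 + 3.5 = 5
(Check: W+ + W- = 55 should equal n(n+1)/2 = 55.)
Step 4: Test statistic W = min(W+, W-) = 5.
Step 5: Ties in |d|, so use the tie-corrected normal approximation.
        E[W] = n(n+1)/4 = 10*11/4 = 27.5.
        Tie groups: |d|=2 (t=2), |d|=3 (t=2), |d|=6 (t=2), |d|=7 (t=2); sum(t^3 - t) = 24.
        Var[W] = n(n+1)(2n+1)/24 - sum(t^3-t)/48 = 2310/24 - 24/48 = 95.75.
        z = (W - E[W]) / sqrt(Var[W]) = (5 - 27.5) / 9.7852 = -2.2994.
        Two-sided p = 2*Phi(z) = 0.021483.
Step 6: alpha = 0.1. reject H0.

W+ = 50, W- = 5, W = min = 5, p = 0.021483, reject H0.


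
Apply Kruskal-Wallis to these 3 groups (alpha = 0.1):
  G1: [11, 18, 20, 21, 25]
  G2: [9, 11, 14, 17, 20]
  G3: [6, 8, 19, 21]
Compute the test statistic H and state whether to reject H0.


Step 1: Combine all N = 14 observations and assign midranks.
sorted (value, group, rank): (6,G3,1), (8,G3,2), (9,G2,3), (11,G1,4.5), (11,G2,4.5), (14,G2,6), (17,G2,7), (18,G1,8), (19,G3,9), (20,G1,10.5), (20,G2,10.5), (21,G1,12.5), (21,G3,12.5), (25,G1,14)
Step 2: Sum ranks within each group.
R_1 = 49.5 (n_1 = 5)
R_2 = 31 (n_2 = 5)
R_3 = 24.5 (n_3 = 4)
Step 3: H = 12/(N(N+1)) * sum(R_i^2/n_i) - 3(N+1)
     = 12/(14*15) * (49.5^2/5 + 31^2/5 + 24.5^2/4) - 3*15
     = 0.057143 * 832.312 - 45
     = 2.560714.
Step 4: Ties present; correction factor C = 1 - 18/(14^3 - 14) = 0.993407. Corrected H = 2.560714 / 0.993407 = 2.577710.
Step 5: Under H0, H ~ chi^2(2); p-value = 0.275586.
Step 6: alpha = 0.1. fail to reject H0.

H = 2.5777, df = 2, p = 0.275586, fail to reject H0.


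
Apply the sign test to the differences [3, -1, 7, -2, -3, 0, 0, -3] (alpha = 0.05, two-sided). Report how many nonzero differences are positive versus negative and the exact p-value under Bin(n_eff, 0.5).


Step 1: Discard zero differences. Original n = 8; n_eff = number of nonzero differences = 6.
Nonzero differences (with sign): +3, -1, +7, -2, -3, -3
Step 2: Count signs: positive = 2, negative = 4.
Step 3: Under H0: P(positive) = 0.5, so the number of positives S ~ Bin(6, 0.5).
Step 4: Two-sided exact p-value = sum of Bin(6,0.5) probabilities at or below the observed probability = 0.687500.
Step 5: alpha = 0.05. fail to reject H0.

n_eff = 6, pos = 2, neg = 4, p = 0.687500, fail to reject H0.


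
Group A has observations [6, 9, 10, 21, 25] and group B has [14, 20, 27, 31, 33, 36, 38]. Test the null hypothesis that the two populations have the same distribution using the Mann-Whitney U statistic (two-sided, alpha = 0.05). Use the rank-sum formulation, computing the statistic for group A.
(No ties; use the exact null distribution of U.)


Step 1: Combine and sort all 12 observations; assign midranks.
sorted (value, group): (6,X), (9,X), (10,X), (14,Y), (20,Y), (21,X), (25,X), (27,Y), (31,Y), (33,Y), (36,Y), (38,Y)
ranks: 6->1, 9->2, 10->3, 14->4, 20->5, 21->6, 25->7, 27->8, 31->9, 33->10, 36->11, 38->12
Step 2: Rank sum for X: R1 = 1 + 2 + 3 + 6 + 7 = 19.
Step 3: U_X = R1 - n1(n1+1)/2 = 19 - 5*6/2 = 19 - 15 = 4.
       U_Y = n1*n2 - U_X = 35 - 4 = 31.
Step 4: No ties, so the exact null distribution of U (based on enumerating the C(12,5) = 792 equally likely rank assignments) gives the two-sided p-value.
Step 5: p-value = 0.030303; compare to alpha = 0.05. reject H0.

U_X = 4, p = 0.030303, reject H0 at alpha = 0.05.


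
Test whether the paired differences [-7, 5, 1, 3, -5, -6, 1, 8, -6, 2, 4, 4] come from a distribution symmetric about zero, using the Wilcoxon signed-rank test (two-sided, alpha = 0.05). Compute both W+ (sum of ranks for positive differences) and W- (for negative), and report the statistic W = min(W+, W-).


Step 1: Drop any zero differences (none here) and take |d_i|.
|d| = [7, 5, 1, 3, 5, 6, 1, 8, 6, 2, 4, 4]
Step 2: Midrank |d_i| (ties get averaged ranks).
ranks: |7|->11, |5|->7.5, |1|->1.5, |3|->4, |5|->7.5, |6|->9.5, |1|->1.5, |8|->12, |6|->9.5, |2|->3, |4|->5.5, |4|->5.5
Step 3: Attach original signs; sum ranks with positive sign and with negative sign.
W+ = 7.5 + 1.5 + 4 + 1.5 + 12 + 3 + 5.5 + 5.5 = 40.5
W- = 11 + 7.5 + 9.5 + 9.5 = 37.5
(Check: W+ + W- = 78 should equal n(n+1)/2 = 78.)
Step 4: Test statistic W = min(W+, W-) = 37.5.
Step 5: Ties in |d|, so use the tie-corrected normal approximation.
        E[W] = n(n+1)/4 = 12*13/4 = 39.
        Tie groups: |d|=1 (t=2), |d|=4 (t=2), |d|=5 (t=2), |d|=6 (t=2); sum(t^3 - t) = 24.
        Var[W] = n(n+1)(2n+1)/24 - sum(t^3-t)/48 = 3900/24 - 24/48 = 162.
        z = (W - E[W]) / sqrt(Var[W]) = (37.5 - 39) / 12.7279 = -0.1179.
        Two-sided p = 2*Phi(z) = 0.906186.
Step 6: alpha = 0.05. fail to reject H0.

W+ = 40.5, W- = 37.5, W = min = 37.5, p = 0.906186, fail to reject H0.


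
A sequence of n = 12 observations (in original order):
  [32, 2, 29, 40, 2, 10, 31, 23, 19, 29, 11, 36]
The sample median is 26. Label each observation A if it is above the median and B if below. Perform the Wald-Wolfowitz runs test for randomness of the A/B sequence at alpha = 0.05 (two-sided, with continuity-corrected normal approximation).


Step 1: Compute median = 26; label A = above, B = below.
Labels in order: ABAABBABBABA  (n_A = 6, n_B = 6)
Step 2: Count runs R = 9.
Step 3: Under H0 (random ordering), E[R] = 2*n_A*n_B/(n_A+n_B) + 1 = 2*6*6/12 + 1 = 7.0000.
        Var[R] = 2*n_A*n_B*(2*n_A*n_B - n_A - n_B) / ((n_A+n_B)^2 * (n_A+n_B-1)) = 4320/1584 = 2.7273.
        SD[R] = 1.6514.
Step 4: Continuity-corrected z = (R - 0.5 - E[R]) / SD[R] = (9 - 0.5 - 7.0000) / 1.6514 = 0.9083.
Step 5: Two-sided p-value via normal approximation = 2*(1 - Phi(|z|)) = 0.363722.
Step 6: alpha = 0.05. fail to reject H0.

R = 9, z = 0.9083, p = 0.363722, fail to reject H0.


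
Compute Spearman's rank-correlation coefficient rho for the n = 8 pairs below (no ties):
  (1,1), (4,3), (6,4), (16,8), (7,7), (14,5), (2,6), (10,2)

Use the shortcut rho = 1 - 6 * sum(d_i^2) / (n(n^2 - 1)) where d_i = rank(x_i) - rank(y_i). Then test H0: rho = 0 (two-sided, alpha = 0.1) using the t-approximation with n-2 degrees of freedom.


Step 1: Rank x and y separately (midranks; no ties here).
rank(x): 1->1, 4->3, 6->4, 16->8, 7->5, 14->7, 2->2, 10->6
rank(y): 1->1, 3->3, 4->4, 8->8, 7->7, 5->5, 6->6, 2->2
Step 2: d_i = R_x(i) - R_y(i); compute d_i^2.
  (1-1)^2=0, (3-3)^2=0, (4-4)^2=0, (8-8)^2=0, (5-7)^2=4, (7-5)^2=4, (2-6)^2=16, (6-2)^2=16
sum(d^2) = 40.
Step 3: rho = 1 - 6*40 / (8*(8^2 - 1)) = 1 - 240/504 = 0.523810.
Step 4: Under H0, t = rho * sqrt((n-2)/(1-rho^2)) = 1.5062 ~ t(6).
Step 5: Two-sided p-value from the t-distribution with 6 df = 0.182721.
Step 6: alpha = 0.1. fail to reject H0.

rho = 0.5238, p = 0.182721, fail to reject H0 at alpha = 0.1.


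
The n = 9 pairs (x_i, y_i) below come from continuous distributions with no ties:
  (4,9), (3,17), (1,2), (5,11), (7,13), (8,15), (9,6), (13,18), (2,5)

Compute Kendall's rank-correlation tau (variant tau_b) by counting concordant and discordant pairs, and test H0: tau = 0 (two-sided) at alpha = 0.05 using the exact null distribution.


Step 1: Enumerate the 36 unordered pairs (i,j) with i<j and classify each by sign(x_j-x_i) * sign(y_j-y_i).
  (1,2):dx=-1,dy=+8->D; (1,3):dx=-3,dy=-7->C; (1,4):dx=+1,dy=+2->C; (1,5):dx=+3,dy=+4->C
  (1,6):dx=+4,dy=+6->C; (1,7):dx=+5,dy=-3->D; (1,8):dx=+9,dy=+9->C; (1,9):dx=-2,dy=-4->C
  (2,3):dx=-2,dy=-15->C; (2,4):dx=+2,dy=-6->D; (2,5):dx=+4,dy=-4->D; (2,6):dx=+5,dy=-2->D
  (2,7):dx=+6,dy=-11->D; (2,8):dx=+10,dy=+1->C; (2,9):dx=-1,dy=-12->C; (3,4):dx=+4,dy=+9->C
  (3,5):dx=+6,dy=+11->C; (3,6):dx=+7,dy=+13->C; (3,7):dx=+8,dy=+4->C; (3,8):dx=+12,dy=+16->C
  (3,9):dx=+1,dy=+3->C; (4,5):dx=+2,dy=+2->C; (4,6):dx=+3,dy=+4->C; (4,7):dx=+4,dy=-5->D
  (4,8):dx=+8,dy=+7->C; (4,9):dx=-3,dy=-6->C; (5,6):dx=+1,dy=+2->C; (5,7):dx=+2,dy=-7->D
  (5,8):dx=+6,dy=+5->C; (5,9):dx=-5,dy=-8->C; (6,7):dx=+1,dy=-9->D; (6,8):dx=+5,dy=+3->C
  (6,9):dx=-6,dy=-10->C; (7,8):dx=+4,dy=+12->C; (7,9):dx=-7,dy=-1->C; (8,9):dx=-11,dy=-13->C
Step 2: C = 27, D = 9, total pairs = 36.
Step 3: tau = (C - D)/(n(n-1)/2) = (27 - 9)/36 = 0.500000.
Step 4: Exact two-sided p-value (enumerate n! = 362880 permutations of y under H0): p = 0.075176.
Step 5: alpha = 0.05. fail to reject H0.

tau_b = 0.5000 (C=27, D=9), p = 0.075176, fail to reject H0.


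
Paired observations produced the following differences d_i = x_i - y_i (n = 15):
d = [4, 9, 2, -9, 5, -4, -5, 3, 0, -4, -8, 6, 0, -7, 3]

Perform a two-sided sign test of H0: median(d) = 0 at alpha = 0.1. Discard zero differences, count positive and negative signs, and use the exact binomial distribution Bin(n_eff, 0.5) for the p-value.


Step 1: Discard zero differences. Original n = 15; n_eff = number of nonzero differences = 13.
Nonzero differences (with sign): +4, +9, +2, -9, +5, -4, -5, +3, -4, -8, +6, -7, +3
Step 2: Count signs: positive = 7, negative = 6.
Step 3: Under H0: P(positive) = 0.5, so the number of positives S ~ Bin(13, 0.5).
Step 4: Two-sided exact p-value = sum of Bin(13,0.5) probabilities at or below the observed probability = 1.000000.
Step 5: alpha = 0.1. fail to reject H0.

n_eff = 13, pos = 7, neg = 6, p = 1.000000, fail to reject H0.


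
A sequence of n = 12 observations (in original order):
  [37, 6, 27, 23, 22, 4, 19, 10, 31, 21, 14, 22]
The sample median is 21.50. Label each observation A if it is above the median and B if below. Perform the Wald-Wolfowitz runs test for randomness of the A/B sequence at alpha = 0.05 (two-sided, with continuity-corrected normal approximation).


Step 1: Compute median = 21.50; label A = above, B = below.
Labels in order: ABAAABBBABBA  (n_A = 6, n_B = 6)
Step 2: Count runs R = 7.
Step 3: Under H0 (random ordering), E[R] = 2*n_A*n_B/(n_A+n_B) + 1 = 2*6*6/12 + 1 = 7.0000.
        Var[R] = 2*n_A*n_B*(2*n_A*n_B - n_A - n_B) / ((n_A+n_B)^2 * (n_A+n_B-1)) = 4320/1584 = 2.7273.
        SD[R] = 1.6514.
Step 4: R = E[R], so z = 0 with no continuity correction.
Step 5: Two-sided p-value via normal approximation = 2*(1 - Phi(|z|)) = 1.000000.
Step 6: alpha = 0.05. fail to reject H0.

R = 7, z = 0.0000, p = 1.000000, fail to reject H0.


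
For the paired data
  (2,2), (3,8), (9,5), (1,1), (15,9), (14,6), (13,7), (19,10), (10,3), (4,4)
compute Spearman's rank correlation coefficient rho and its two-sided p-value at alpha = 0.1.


Step 1: Rank x and y separately (midranks; no ties here).
rank(x): 2->2, 3->3, 9->5, 1->1, 15->9, 14->8, 13->7, 19->10, 10->6, 4->4
rank(y): 2->2, 8->8, 5->5, 1->1, 9->9, 6->6, 7->7, 10->10, 3->3, 4->4
Step 2: d_i = R_x(i) - R_y(i); compute d_i^2.
  (2-2)^2=0, (3-8)^2=25, (5-5)^2=0, (1-1)^2=0, (9-9)^2=0, (8-6)^2=4, (7-7)^2=0, (10-10)^2=0, (6-3)^2=9, (4-4)^2=0
sum(d^2) = 38.
Step 3: rho = 1 - 6*38 / (10*(10^2 - 1)) = 1 - 228/990 = 0.769697.
Step 4: Under H0, t = rho * sqrt((n-2)/(1-rho^2)) = 3.4101 ~ t(8).
Step 5: Two-sided p-value from the t-distribution with 8 df = 0.009222.
Step 6: alpha = 0.1. reject H0.

rho = 0.7697, p = 0.009222, reject H0 at alpha = 0.1.


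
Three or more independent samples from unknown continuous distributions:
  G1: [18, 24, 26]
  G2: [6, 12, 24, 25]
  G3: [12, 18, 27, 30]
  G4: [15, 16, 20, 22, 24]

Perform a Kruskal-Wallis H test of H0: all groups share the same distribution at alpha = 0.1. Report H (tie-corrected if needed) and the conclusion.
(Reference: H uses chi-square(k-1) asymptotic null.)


Step 1: Combine all N = 16 observations and assign midranks.
sorted (value, group, rank): (6,G2,1), (12,G2,2.5), (12,G3,2.5), (15,G4,4), (16,G4,5), (18,G1,6.5), (18,G3,6.5), (20,G4,8), (22,G4,9), (24,G1,11), (24,G2,11), (24,G4,11), (25,G2,13), (26,G1,14), (27,G3,15), (30,G3,16)
Step 2: Sum ranks within each group.
R_1 = 31.5 (n_1 = 3)
R_2 = 27.5 (n_2 = 4)
R_3 = 40 (n_3 = 4)
R_4 = 37 (n_4 = 5)
Step 3: H = 12/(N(N+1)) * sum(R_i^2/n_i) - 3(N+1)
     = 12/(16*17) * (31.5^2/3 + 27.5^2/4 + 40^2/4 + 37^2/5) - 3*17
     = 0.044118 * 1193.61 - 51
     = 1.659375.
Step 4: Ties present; correction factor C = 1 - 36/(16^3 - 16) = 0.991176. Corrected H = 1.659375 / 0.991176 = 1.674147.
Step 5: Under H0, H ~ chi^2(3); p-value = 0.642697.
Step 6: alpha = 0.1. fail to reject H0.

H = 1.6741, df = 3, p = 0.642697, fail to reject H0.


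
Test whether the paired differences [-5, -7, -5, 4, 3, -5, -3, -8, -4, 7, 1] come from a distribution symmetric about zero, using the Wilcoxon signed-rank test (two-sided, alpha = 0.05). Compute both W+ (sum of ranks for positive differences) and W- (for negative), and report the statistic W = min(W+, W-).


Step 1: Drop any zero differences (none here) and take |d_i|.
|d| = [5, 7, 5, 4, 3, 5, 3, 8, 4, 7, 1]
Step 2: Midrank |d_i| (ties get averaged ranks).
ranks: |5|->7, |7|->9.5, |5|->7, |4|->4.5, |3|->2.5, |5|->7, |3|->2.5, |8|->11, |4|->4.5, |7|->9.5, |1|->1
Step 3: Attach original signs; sum ranks with positive sign and with negative sign.
W+ = 4.5 + 2.5 + 9.5 + 1 = 17.5
W- = 7 + 9.5 + 7 + 7 + 2.5 + 11 + 4.5 = 48.5
(Check: W+ + W- = 66 should equal n(n+1)/2 = 66.)
Step 4: Test statistic W = min(W+, W-) = 17.5.
Step 5: Ties in |d|, so use the tie-corrected normal approximation.
        E[W] = n(n+1)/4 = 11*12/4 = 33.
        Tie groups: |d|=3 (t=2), |d|=4 (t=2), |d|=5 (t=3), |d|=7 (t=2); sum(t^3 - t) = 42.
        Var[W] = n(n+1)(2n+1)/24 - sum(t^3-t)/48 = 3036/24 - 42/48 = 125.625.
        z = (W - E[W]) / sqrt(Var[W]) = (17.5 - 33) / 11.2083 = -1.3829.
        Two-sided p = 2*Phi(z) = 0.166693.
Step 6: alpha = 0.05. fail to reject H0.

W+ = 17.5, W- = 48.5, W = min = 17.5, p = 0.166693, fail to reject H0.


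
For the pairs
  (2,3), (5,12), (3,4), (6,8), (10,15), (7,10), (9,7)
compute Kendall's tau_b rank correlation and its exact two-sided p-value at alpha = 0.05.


Step 1: Enumerate the 21 unordered pairs (i,j) with i<j and classify each by sign(x_j-x_i) * sign(y_j-y_i).
  (1,2):dx=+3,dy=+9->C; (1,3):dx=+1,dy=+1->C; (1,4):dx=+4,dy=+5->C; (1,5):dx=+8,dy=+12->C
  (1,6):dx=+5,dy=+7->C; (1,7):dx=+7,dy=+4->C; (2,3):dx=-2,dy=-8->C; (2,4):dx=+1,dy=-4->D
  (2,5):dx=+5,dy=+3->C; (2,6):dx=+2,dy=-2->D; (2,7):dx=+4,dy=-5->D; (3,4):dx=+3,dy=+4->C
  (3,5):dx=+7,dy=+11->C; (3,6):dx=+4,dy=+6->C; (3,7):dx=+6,dy=+3->C; (4,5):dx=+4,dy=+7->C
  (4,6):dx=+1,dy=+2->C; (4,7):dx=+3,dy=-1->D; (5,6):dx=-3,dy=-5->C; (5,7):dx=-1,dy=-8->C
  (6,7):dx=+2,dy=-3->D
Step 2: C = 16, D = 5, total pairs = 21.
Step 3: tau = (C - D)/(n(n-1)/2) = (16 - 5)/21 = 0.523810.
Step 4: Exact two-sided p-value (enumerate n! = 5040 permutations of y under H0): p = 0.136111.
Step 5: alpha = 0.05. fail to reject H0.

tau_b = 0.5238 (C=16, D=5), p = 0.136111, fail to reject H0.


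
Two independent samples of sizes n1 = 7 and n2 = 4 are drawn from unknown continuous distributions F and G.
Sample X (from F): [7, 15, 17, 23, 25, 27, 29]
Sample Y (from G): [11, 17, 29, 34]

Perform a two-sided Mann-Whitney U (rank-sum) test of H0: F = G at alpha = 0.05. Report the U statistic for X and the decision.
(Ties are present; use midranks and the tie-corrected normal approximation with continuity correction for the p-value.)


Step 1: Combine and sort all 11 observations; assign midranks.
sorted (value, group): (7,X), (11,Y), (15,X), (17,X), (17,Y), (23,X), (25,X), (27,X), (29,X), (29,Y), (34,Y)
ranks: 7->1, 11->2, 15->3, 17->4.5, 17->4.5, 23->6, 25->7, 27->8, 29->9.5, 29->9.5, 34->11
Step 2: Rank sum for X: R1 = 1 + 3 + 4.5 + 6 + 7 + 8 + 9.5 = 39.
Step 3: U_X = R1 - n1(n1+1)/2 = 39 - 7*8/2 = 39 - 28 = 11.
       U_Y = n1*n2 - U_X = 28 - 11 = 17.
Step 4: Ties are present, so use the tie-corrected normal approximation (with continuity correction) for the p-value.
Step 5: p-value = 0.635059; compare to alpha = 0.05. fail to reject H0.

U_X = 11, p = 0.635059, fail to reject H0 at alpha = 0.05.


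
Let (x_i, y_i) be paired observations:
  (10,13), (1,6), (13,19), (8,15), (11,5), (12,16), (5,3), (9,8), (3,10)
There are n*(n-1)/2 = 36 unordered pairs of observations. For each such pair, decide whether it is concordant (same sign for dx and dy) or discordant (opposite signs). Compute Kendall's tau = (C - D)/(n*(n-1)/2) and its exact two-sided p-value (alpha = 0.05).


Step 1: Enumerate the 36 unordered pairs (i,j) with i<j and classify each by sign(x_j-x_i) * sign(y_j-y_i).
  (1,2):dx=-9,dy=-7->C; (1,3):dx=+3,dy=+6->C; (1,4):dx=-2,dy=+2->D; (1,5):dx=+1,dy=-8->D
  (1,6):dx=+2,dy=+3->C; (1,7):dx=-5,dy=-10->C; (1,8):dx=-1,dy=-5->C; (1,9):dx=-7,dy=-3->C
  (2,3):dx=+12,dy=+13->C; (2,4):dx=+7,dy=+9->C; (2,5):dx=+10,dy=-1->D; (2,6):dx=+11,dy=+10->C
  (2,7):dx=+4,dy=-3->D; (2,8):dx=+8,dy=+2->C; (2,9):dx=+2,dy=+4->C; (3,4):dx=-5,dy=-4->C
  (3,5):dx=-2,dy=-14->C; (3,6):dx=-1,dy=-3->C; (3,7):dx=-8,dy=-16->C; (3,8):dx=-4,dy=-11->C
  (3,9):dx=-10,dy=-9->C; (4,5):dx=+3,dy=-10->D; (4,6):dx=+4,dy=+1->C; (4,7):dx=-3,dy=-12->C
  (4,8):dx=+1,dy=-7->D; (4,9):dx=-5,dy=-5->C; (5,6):dx=+1,dy=+11->C; (5,7):dx=-6,dy=-2->C
  (5,8):dx=-2,dy=+3->D; (5,9):dx=-8,dy=+5->D; (6,7):dx=-7,dy=-13->C; (6,8):dx=-3,dy=-8->C
  (6,9):dx=-9,dy=-6->C; (7,8):dx=+4,dy=+5->C; (7,9):dx=-2,dy=+7->D; (8,9):dx=-6,dy=+2->D
Step 2: C = 26, D = 10, total pairs = 36.
Step 3: tau = (C - D)/(n(n-1)/2) = (26 - 10)/36 = 0.444444.
Step 4: Exact two-sided p-value (enumerate n! = 362880 permutations of y under H0): p = 0.119439.
Step 5: alpha = 0.05. fail to reject H0.

tau_b = 0.4444 (C=26, D=10), p = 0.119439, fail to reject H0.


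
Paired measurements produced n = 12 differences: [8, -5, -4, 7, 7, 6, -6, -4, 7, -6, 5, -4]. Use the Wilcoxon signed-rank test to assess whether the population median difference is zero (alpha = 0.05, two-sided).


Step 1: Drop any zero differences (none here) and take |d_i|.
|d| = [8, 5, 4, 7, 7, 6, 6, 4, 7, 6, 5, 4]
Step 2: Midrank |d_i| (ties get averaged ranks).
ranks: |8|->12, |5|->4.5, |4|->2, |7|->10, |7|->10, |6|->7, |6|->7, |4|->2, |7|->10, |6|->7, |5|->4.5, |4|->2
Step 3: Attach original signs; sum ranks with positive sign and with negative sign.
W+ = 12 + 10 + 10 + 7 + 10 + 4.5 = 53.5
W- = 4.5 + 2 + 7 + 2 + 7 + 2 = 24.5
(Check: W+ + W- = 78 should equal n(n+1)/2 = 78.)
Step 4: Test statistic W = min(W+, W-) = 24.5.
Step 5: Ties in |d|, so use the tie-corrected normal approximation.
        E[W] = n(n+1)/4 = 12*13/4 = 39.
        Tie groups: |d|=4 (t=3), |d|=5 (t=2), |d|=6 (t=3), |d|=7 (t=3); sum(t^3 - t) = 78.
        Var[W] = n(n+1)(2n+1)/24 - sum(t^3-t)/48 = 3900/24 - 78/48 = 160.875.
        z = (W - E[W]) / sqrt(Var[W]) = (24.5 - 39) / 12.6837 = -1.1432.
        Two-sided p = 2*Phi(z) = 0.252954.
Step 6: alpha = 0.05. fail to reject H0.

W+ = 53.5, W- = 24.5, W = min = 24.5, p = 0.252954, fail to reject H0.


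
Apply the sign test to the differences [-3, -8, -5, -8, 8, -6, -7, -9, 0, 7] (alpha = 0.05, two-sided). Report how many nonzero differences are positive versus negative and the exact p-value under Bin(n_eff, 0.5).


Step 1: Discard zero differences. Original n = 10; n_eff = number of nonzero differences = 9.
Nonzero differences (with sign): -3, -8, -5, -8, +8, -6, -7, -9, +7
Step 2: Count signs: positive = 2, negative = 7.
Step 3: Under H0: P(positive) = 0.5, so the number of positives S ~ Bin(9, 0.5).
Step 4: Two-sided exact p-value = sum of Bin(9,0.5) probabilities at or below the observed probability = 0.179688.
Step 5: alpha = 0.05. fail to reject H0.

n_eff = 9, pos = 2, neg = 7, p = 0.179688, fail to reject H0.


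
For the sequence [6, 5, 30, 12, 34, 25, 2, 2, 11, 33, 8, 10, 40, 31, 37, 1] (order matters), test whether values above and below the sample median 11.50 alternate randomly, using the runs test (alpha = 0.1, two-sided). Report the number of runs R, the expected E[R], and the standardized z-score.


Step 1: Compute median = 11.50; label A = above, B = below.
Labels in order: BBAAAABBBABBAAAB  (n_A = 8, n_B = 8)
Step 2: Count runs R = 7.
Step 3: Under H0 (random ordering), E[R] = 2*n_A*n_B/(n_A+n_B) + 1 = 2*8*8/16 + 1 = 9.0000.
        Var[R] = 2*n_A*n_B*(2*n_A*n_B - n_A - n_B) / ((n_A+n_B)^2 * (n_A+n_B-1)) = 14336/3840 = 3.7333.
        SD[R] = 1.9322.
Step 4: Continuity-corrected z = (R + 0.5 - E[R]) / SD[R] = (7 + 0.5 - 9.0000) / 1.9322 = -0.7763.
Step 5: Two-sided p-value via normal approximation = 2*(1 - Phi(|z|)) = 0.437558.
Step 6: alpha = 0.1. fail to reject H0.

R = 7, z = -0.7763, p = 0.437558, fail to reject H0.


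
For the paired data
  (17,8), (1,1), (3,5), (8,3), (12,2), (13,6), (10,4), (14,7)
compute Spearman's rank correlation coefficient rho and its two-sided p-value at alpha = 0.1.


Step 1: Rank x and y separately (midranks; no ties here).
rank(x): 17->8, 1->1, 3->2, 8->3, 12->5, 13->6, 10->4, 14->7
rank(y): 8->8, 1->1, 5->5, 3->3, 2->2, 6->6, 4->4, 7->7
Step 2: d_i = R_x(i) - R_y(i); compute d_i^2.
  (8-8)^2=0, (1-1)^2=0, (2-5)^2=9, (3-3)^2=0, (5-2)^2=9, (6-6)^2=0, (4-4)^2=0, (7-7)^2=0
sum(d^2) = 18.
Step 3: rho = 1 - 6*18 / (8*(8^2 - 1)) = 1 - 108/504 = 0.785714.
Step 4: Under H0, t = rho * sqrt((n-2)/(1-rho^2)) = 3.1113 ~ t(6).
Step 5: Two-sided p-value from the t-distribution with 6 df = 0.020815.
Step 6: alpha = 0.1. reject H0.

rho = 0.7857, p = 0.020815, reject H0 at alpha = 0.1.


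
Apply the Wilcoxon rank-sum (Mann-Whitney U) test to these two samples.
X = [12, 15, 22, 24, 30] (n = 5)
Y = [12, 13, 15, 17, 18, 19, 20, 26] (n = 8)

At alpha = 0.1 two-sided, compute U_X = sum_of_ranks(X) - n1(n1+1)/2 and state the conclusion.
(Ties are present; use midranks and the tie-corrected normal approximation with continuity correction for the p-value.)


Step 1: Combine and sort all 13 observations; assign midranks.
sorted (value, group): (12,X), (12,Y), (13,Y), (15,X), (15,Y), (17,Y), (18,Y), (19,Y), (20,Y), (22,X), (24,X), (26,Y), (30,X)
ranks: 12->1.5, 12->1.5, 13->3, 15->4.5, 15->4.5, 17->6, 18->7, 19->8, 20->9, 22->10, 24->11, 26->12, 30->13
Step 2: Rank sum for X: R1 = 1.5 + 4.5 + 10 + 11 + 13 = 40.
Step 3: U_X = R1 - n1(n1+1)/2 = 40 - 5*6/2 = 40 - 15 = 25.
       U_Y = n1*n2 - U_X = 40 - 25 = 15.
Step 4: Ties are present, so use the tie-corrected normal approximation (with continuity correction) for the p-value.
Step 5: p-value = 0.508901; compare to alpha = 0.1. fail to reject H0.

U_X = 25, p = 0.508901, fail to reject H0 at alpha = 0.1.


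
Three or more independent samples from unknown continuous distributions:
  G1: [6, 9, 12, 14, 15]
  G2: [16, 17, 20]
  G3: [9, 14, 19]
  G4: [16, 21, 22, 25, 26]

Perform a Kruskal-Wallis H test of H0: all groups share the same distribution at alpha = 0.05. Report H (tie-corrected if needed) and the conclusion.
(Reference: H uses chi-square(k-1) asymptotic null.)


Step 1: Combine all N = 16 observations and assign midranks.
sorted (value, group, rank): (6,G1,1), (9,G1,2.5), (9,G3,2.5), (12,G1,4), (14,G1,5.5), (14,G3,5.5), (15,G1,7), (16,G2,8.5), (16,G4,8.5), (17,G2,10), (19,G3,11), (20,G2,12), (21,G4,13), (22,G4,14), (25,G4,15), (26,G4,16)
Step 2: Sum ranks within each group.
R_1 = 20 (n_1 = 5)
R_2 = 30.5 (n_2 = 3)
R_3 = 19 (n_3 = 3)
R_4 = 66.5 (n_4 = 5)
Step 3: H = 12/(N(N+1)) * sum(R_i^2/n_i) - 3(N+1)
     = 12/(16*17) * (20^2/5 + 30.5^2/3 + 19^2/3 + 66.5^2/5) - 3*17
     = 0.044118 * 1394.87 - 51
     = 10.538235.
Step 4: Ties present; correction factor C = 1 - 18/(16^3 - 16) = 0.995588. Corrected H = 10.538235 / 0.995588 = 10.584934.
Step 5: Under H0, H ~ chi^2(3); p-value = 0.014196.
Step 6: alpha = 0.05. reject H0.

H = 10.5849, df = 3, p = 0.014196, reject H0.
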